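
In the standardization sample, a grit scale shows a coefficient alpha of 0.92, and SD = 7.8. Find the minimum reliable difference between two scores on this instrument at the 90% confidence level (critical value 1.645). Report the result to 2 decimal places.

SEM = 7.8000·√(1 − 0.9200) ≈ 2.2062
SE_diff = √2 · SEM ≈ 3.1200
Minimum reliable difference = 1.645 · SE_diff ≈ 1.645 · 3.1200 ≈ 5.1324

5.13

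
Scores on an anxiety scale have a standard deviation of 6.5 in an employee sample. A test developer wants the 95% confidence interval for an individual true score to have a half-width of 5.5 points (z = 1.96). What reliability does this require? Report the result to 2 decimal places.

Required SEM = 5.5 / 1.96 ≃ 2.806
r = 1 − (SEM / SD)² = 1 − (2.806 / 6.5)² ≃ 1 − 0.186 ≃ 0.814

0.81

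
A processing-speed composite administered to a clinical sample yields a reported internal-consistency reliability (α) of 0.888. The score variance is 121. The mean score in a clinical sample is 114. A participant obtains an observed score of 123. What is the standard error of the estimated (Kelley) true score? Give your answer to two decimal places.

3.47

SD = √121 ≈ 11.000
SE_est = 11.000·√[r(1 − r)] ≈ 3.469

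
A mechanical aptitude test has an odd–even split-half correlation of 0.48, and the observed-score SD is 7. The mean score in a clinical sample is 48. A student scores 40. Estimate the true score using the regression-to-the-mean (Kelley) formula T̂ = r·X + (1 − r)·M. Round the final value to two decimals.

Full-length reliability (Spearman-Brown) = 2(0.48)/(1+0.48) ≈ 0.6486
T̂ = r·X + (1 − r)·M = 0.6486×40 + 0.3514×48 ≈ 25.9459 + 16.8649 ≈ 42.8108

42.81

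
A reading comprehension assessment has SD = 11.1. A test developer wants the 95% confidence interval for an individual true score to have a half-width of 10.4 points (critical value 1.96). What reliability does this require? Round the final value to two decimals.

0.77

Required SEM = 10.4 / 1.96 ≈ 5.3061
r = 1 − (5.3061/11.1)² ≈ 1 − 0.2285 ≈ 0.7715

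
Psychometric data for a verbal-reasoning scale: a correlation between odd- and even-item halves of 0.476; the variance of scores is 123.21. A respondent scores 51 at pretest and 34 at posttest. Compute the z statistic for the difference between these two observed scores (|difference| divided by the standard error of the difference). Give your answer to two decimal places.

1.82

SD = √123.21 ≈ 11.100
Full-length reliability (Spearman-Brown) = 2(0.476)/(1+0.476) ≈ 0.645
The standard error of measurement is 11.100*√(1 − 0.645) ≈ 11.100*0.596 ≈ 6.614.
Standard error of the difference = 6.614·√2 ≈ 9.353
z = |51 − 34| / 9.353 = 17 / 9.353 ≈ 1.818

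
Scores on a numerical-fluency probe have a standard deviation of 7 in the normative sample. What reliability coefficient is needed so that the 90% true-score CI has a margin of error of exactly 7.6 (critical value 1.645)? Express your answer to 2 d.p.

0.56

SEM needed = half-width / z = 7.6/1.645 ≃ 4.6201
Required reliability = 1 − (SEM/SD)² = 1 − 0.4356 ≃ 0.5644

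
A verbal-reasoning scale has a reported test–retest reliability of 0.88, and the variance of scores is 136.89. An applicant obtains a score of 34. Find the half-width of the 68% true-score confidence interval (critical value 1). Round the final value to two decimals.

SD = √136.89 ≃ 11.7000
SEM = 11.7000 · √(1 − 0.8800) = 11.7000 · √0.1200 ≃ 11.7000 · 0.3464 ≃ 4.0530
Margin = 1 · 4.0530 ≃ 4.0530

4.05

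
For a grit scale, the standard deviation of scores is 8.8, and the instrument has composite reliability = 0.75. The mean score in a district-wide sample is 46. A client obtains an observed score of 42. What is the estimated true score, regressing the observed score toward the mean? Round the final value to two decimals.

43.00

Estimated true score = 0.750·42 + (1 − 0.750)·46 ≈ 43.000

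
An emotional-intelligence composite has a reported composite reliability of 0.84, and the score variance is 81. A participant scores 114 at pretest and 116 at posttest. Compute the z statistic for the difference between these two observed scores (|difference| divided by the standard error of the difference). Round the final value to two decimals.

0.39

SD = √81 ≈ 9.0000
The standard error of measurement is 9.0000·√(1 − 0.8400) ≈ 9.0000·0.4000 ≈ 3.6000.
Standard error of the difference = 3.6000·√2 ≈ 5.0912
z = |114 − 116| / 5.0912 = 2 / 5.0912 ≈ 0.3928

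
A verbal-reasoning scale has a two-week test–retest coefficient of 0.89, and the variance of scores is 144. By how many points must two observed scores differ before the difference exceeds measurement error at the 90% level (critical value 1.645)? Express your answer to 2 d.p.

9.26

SD = √144 ≈ 12.00000
SEM = 12.00000 · √(1 − 0.89000) = 12.00000 · √0.11000 ≈ 12.00000 · 0.33166 ≈ 3.97995
Standard error of the difference = 3.97995·√2 ≈ 5.62850
Minimum reliable difference = 1.645 · SE_diff ≈ 1.645 · 5.62850 ≈ 9.25888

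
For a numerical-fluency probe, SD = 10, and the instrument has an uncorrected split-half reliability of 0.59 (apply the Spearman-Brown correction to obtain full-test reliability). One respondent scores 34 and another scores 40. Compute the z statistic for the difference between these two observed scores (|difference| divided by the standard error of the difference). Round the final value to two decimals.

r_full = 2·0.59 / (1 + 0.59) ≈ 0.7421
The standard error of measurement is 10.0000·√(1 − 0.7421) ≈ 10.0000·0.5078 ≈ 5.0780.
Standard error of the difference = 5.0780·√2 ≈ 7.1814
z = 6 / 7.1814 ≈ 0.8355

0.84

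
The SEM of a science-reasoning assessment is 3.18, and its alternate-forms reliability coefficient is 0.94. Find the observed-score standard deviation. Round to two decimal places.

12.98

σ = SEM·(1 − r)^(−1/2) ≃ 3.18*4.082 ≃ 12.982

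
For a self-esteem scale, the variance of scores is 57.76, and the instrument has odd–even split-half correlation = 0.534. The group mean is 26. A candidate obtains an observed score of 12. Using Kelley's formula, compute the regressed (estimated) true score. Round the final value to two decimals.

16.25

r_full = 2·0.534 / (1 + 0.534) ≈ 0.696
Estimated true score = 0.696·12 + (1 − 0.696)·26 ≈ 16.253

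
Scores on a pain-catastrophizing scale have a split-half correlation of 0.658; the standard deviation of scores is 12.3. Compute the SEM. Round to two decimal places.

5.59

r_full = 2·0.658 / (1 + 0.658) ≈ 0.79373
SEM = 12.30000·√(1 − 0.79373) ≈ 5.58632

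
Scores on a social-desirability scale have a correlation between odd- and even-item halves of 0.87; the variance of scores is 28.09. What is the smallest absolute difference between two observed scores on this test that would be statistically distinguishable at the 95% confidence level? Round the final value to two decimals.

SD = √28.09 = 5.3000
Spearman-Brown: r = 2(0.87) / (1 + 0.87) = 1.7400 / 1.8700 ≈ 0.9305
SEM = 5.3000*√(1 − 0.9305) ≈ 1.3974
SE_diff = √2 * SEM ≈ 1.9762
Smallest detectable difference = 1.96*1.9762 ≈ 3.8734

3.87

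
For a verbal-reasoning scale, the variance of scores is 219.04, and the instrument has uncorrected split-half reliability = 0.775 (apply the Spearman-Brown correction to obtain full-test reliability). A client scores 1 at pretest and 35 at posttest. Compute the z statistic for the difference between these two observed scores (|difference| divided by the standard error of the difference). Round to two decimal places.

SD = √219.04 = 14.8000
Spearman-Brown: r = 2(0.775) / (1 + 0.775) = 1.5500 / 1.7750 ≈ 0.8732
The standard error of measurement is 14.8000*√(1 − 0.8732) ≈ 14.8000*0.3560 ≈ 5.2693.
SE_diff = SEM * √2 ≈ 5.2693 * 1.4142 ≈ 7.4519
z = 34 / 7.4519 ≈ 4.5626

4.56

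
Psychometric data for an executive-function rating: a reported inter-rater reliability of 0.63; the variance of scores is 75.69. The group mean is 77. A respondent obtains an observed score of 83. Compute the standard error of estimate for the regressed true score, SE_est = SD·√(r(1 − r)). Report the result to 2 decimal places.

4.20

SD = √75.69 = 8.7000
SE_est = 8.7000·√[r(1 − r)] ≃ 4.2004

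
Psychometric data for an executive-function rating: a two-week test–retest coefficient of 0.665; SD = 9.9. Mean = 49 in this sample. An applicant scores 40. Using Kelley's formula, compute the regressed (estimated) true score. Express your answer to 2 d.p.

43.02

Estimated true score = 0.665*40 + (1 − 0.665)*49 ≈ 43.015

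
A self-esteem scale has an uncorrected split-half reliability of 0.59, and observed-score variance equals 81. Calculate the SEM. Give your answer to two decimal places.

SD = √81 ≈ 9.000
Spearman-Brown: r = 2(0.59) / (1 + 0.59) = 1.180 / 1.590 ≈ 0.742
SEM = 9.000 × √(1 − 0.742) = 9.000 × √0.258 ≈ 9.000 × 0.508 ≈ 4.570

4.57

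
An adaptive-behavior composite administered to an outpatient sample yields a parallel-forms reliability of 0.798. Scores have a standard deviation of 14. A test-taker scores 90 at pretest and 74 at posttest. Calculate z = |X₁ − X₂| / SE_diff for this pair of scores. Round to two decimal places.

SEM = 14.000 * √(1 − 0.798) = 14.000 * √0.202 ≈ 14.000 * 0.449 ≈ 6.292
Standard error of the difference = 6.292·√2 ≈ 8.899
z = 16 / 8.899 ≈ 1.798

1.80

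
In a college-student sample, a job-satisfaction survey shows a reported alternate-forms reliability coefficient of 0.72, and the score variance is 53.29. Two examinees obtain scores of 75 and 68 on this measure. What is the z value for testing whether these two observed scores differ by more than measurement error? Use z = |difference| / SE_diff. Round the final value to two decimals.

1.28

SD = √53.29 ≃ 7.3000
SEM = 7.3000 * √(1 − 0.7200) = 7.3000 * √0.2800 ≃ 7.3000 * 0.5292 ≃ 3.8628
SE_diff = √2 * SEM ≃ 5.4628
z = 7 / 5.4628 ≃ 1.2814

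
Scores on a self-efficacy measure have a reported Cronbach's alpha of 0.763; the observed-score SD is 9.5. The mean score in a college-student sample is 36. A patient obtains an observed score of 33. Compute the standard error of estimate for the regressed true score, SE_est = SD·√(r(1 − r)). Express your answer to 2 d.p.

4.04

SE_est = SD · √(r(1 − r)) = 9.500 · √0.181 ≈ 9.500 · 0.425 ≈ 4.040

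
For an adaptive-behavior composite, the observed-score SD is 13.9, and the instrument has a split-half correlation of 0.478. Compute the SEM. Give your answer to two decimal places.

8.26

Spearman-Brown: r = 2(0.478) / (1 + 0.478) = 0.956 / 1.478 ≈ 0.647
The standard error of measurement is 13.900×√(1 − 0.647) ≈ 13.900×0.594 ≈ 8.261.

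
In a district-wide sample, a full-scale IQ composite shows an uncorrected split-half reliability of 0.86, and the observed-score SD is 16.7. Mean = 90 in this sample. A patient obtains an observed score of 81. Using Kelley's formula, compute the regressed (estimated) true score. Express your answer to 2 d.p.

81.68

Spearman-Brown: r = 2(0.86) / (1 + 0.86) = 1.720 / 1.860 ≈ 0.925
T̂ = r·X + (1 − r)·M = 0.925×81 + 0.075×90 ≈ 74.903 + 6.774 ≈ 81.677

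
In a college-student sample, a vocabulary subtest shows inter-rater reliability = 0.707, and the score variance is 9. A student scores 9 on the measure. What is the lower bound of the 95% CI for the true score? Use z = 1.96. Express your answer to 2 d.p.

5.82

SD = √9 = 3.000
The standard error of measurement is 3.000·√(1 − 0.707) ≃ 3.000·0.541 ≃ 1.624.
Margin = 1.96 · 1.624 ≃ 3.183
Lower bound: 9 − 3.183 = 5.817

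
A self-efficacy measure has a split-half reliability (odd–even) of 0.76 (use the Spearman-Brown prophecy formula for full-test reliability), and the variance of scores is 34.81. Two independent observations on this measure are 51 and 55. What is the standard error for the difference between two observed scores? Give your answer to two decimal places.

SD = √34.81 = 5.900
r_full = 2·0.76 / (1 + 0.76) ≈ 0.864
SEM = 5.900×√(1 − 0.864) ≈ 2.179
SE_diff = √2 × SEM ≈ 3.081

3.08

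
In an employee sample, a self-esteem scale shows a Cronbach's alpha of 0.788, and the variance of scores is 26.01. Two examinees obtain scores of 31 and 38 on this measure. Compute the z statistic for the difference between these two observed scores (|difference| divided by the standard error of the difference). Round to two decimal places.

2.11

σ = 26.01^(1/2) = 5.100
SEM = 5.100 × √(1 − 0.788) = 5.100 × √0.212 ≈ 5.100 × 0.460 ≈ 2.348
Standard error of the difference = 2.348·√2 ≈ 3.321
z = |31 − 38| / 3.321 = 7 / 3.321 ≈ 2.108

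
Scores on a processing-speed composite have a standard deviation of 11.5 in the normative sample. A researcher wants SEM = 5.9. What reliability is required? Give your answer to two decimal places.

0.74

r = 1 − (SEM / SD)² = 1 − (5.900 / 11.5)² ≃ 1 − 0.263 ≃ 0.737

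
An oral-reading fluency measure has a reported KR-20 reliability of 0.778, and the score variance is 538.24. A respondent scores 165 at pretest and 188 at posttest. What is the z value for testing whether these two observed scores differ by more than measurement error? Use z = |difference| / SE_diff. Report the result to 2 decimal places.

SD = √538.24 ≈ 23.20000
SEM = 23.20000×√(1 − 0.77800) ≈ 10.93112
SE_diff = √2 × SEM ≈ 15.45893
z = |165 − 188| / 15.45893 = 23 / 15.45893 ≈ 1.48781

1.49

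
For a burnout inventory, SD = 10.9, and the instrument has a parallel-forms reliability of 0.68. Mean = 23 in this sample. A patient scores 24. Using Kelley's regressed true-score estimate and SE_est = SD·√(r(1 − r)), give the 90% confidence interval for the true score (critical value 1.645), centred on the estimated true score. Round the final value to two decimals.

[15.32, 32.04]

T̂ = r·X + (1 − r)·M = 0.6800·24 + 0.3200·23 = 16.3200 + 7.3600 ≈ 23.6800
SE_est = 10.9000·√[r(1 − r)] ≈ 5.0846
CI = 23.6800 ± 1.645 · 5.0846 → [15.3158, 32.0442]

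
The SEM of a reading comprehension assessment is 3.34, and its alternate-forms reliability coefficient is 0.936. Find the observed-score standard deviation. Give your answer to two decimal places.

13.20

SD = SEM / √(1 − r) = 3.34 / √0.0640 ≈ 3.34 / 0.2530 ≈ 13.2025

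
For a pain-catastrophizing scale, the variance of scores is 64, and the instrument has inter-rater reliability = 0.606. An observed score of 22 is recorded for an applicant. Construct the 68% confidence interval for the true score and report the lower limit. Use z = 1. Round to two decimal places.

16.98

SD = √64 = 8.000
The standard error of measurement is 8.000*√(1 − 0.606) ≈ 8.000*0.628 ≈ 5.022.
Half-width = 1*5.022 ≈ 5.022
Lower limit = 22 − 5.022 ≈ 16.978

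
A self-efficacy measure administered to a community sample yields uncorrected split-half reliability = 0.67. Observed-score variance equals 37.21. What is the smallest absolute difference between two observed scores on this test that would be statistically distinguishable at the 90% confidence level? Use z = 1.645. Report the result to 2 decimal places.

6.31

σ = 37.21^(1/2) = 6.100
Spearman-Brown: r = 2(0.67) / (1 + 0.67) = 1.340 / 1.670 ≈ 0.802
SEM = 6.100×√(1 − 0.802) ≈ 2.712
SE_diff = √2 × SEM ≈ 3.835
Smallest detectable difference = 1.645×3.835 ≈ 6.308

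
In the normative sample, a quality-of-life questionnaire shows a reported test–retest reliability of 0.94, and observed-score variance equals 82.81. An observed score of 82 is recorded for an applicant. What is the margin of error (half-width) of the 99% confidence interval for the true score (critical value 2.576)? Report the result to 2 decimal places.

5.74

σ = 82.81^(1/2) = 9.1000
SEM = 9.1000 * √(1 − 0.9400) = 9.1000 * √0.0600 ≈ 9.1000 * 0.2449 ≈ 2.2290
Half-width = 2.576*2.2290 ≈ 5.7420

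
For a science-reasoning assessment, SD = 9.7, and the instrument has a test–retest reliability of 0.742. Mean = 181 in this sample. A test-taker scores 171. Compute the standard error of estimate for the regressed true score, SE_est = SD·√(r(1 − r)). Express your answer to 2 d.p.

SE_est = SD · √(r(1 − r)) = 9.7000 · √0.1914 ≃ 9.7000 · 0.4375 ≃ 4.2441

4.24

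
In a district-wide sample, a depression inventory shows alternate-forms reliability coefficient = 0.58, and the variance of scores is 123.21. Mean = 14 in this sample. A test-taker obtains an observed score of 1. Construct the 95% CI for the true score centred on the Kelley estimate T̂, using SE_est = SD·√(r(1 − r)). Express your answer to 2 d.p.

[-4.28, 17.20]

σ = 123.21^(1/2) = 11.100
Estimated true score = 0.580×1 + (1 − 0.580)×14 ≈ 6.460
SE_est = SD × √(r(1 − r)) = 11.100 × √0.244 ≈ 11.100 × 0.494 ≈ 5.478
95% CI: 6.460 ± 10.738 ≈ (-4.278, 17.198)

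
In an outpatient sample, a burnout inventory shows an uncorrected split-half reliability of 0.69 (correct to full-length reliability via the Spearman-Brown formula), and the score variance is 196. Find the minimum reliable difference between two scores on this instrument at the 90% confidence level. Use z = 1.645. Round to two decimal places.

σ = 196^(1/2) = 14.0000
Full-length reliability (Spearman-Brown) = 2(0.69)/(1+0.69) ≈ 0.8166
The standard error of measurement is 14.0000×√(1 − 0.8166) ≈ 14.0000×0.4283 ≈ 5.9961.
Standard error of the difference = 5.9961·√2 ≈ 8.4797
Minimum reliable difference = 1.645 × SE_diff ≈ 1.645 × 8.4797 ≈ 13.9491

13.95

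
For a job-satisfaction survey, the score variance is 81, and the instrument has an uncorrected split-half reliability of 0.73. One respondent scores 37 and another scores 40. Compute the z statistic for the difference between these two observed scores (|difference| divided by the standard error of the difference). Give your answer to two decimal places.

σ = 81^(1/2) = 9.0000
Full-length reliability (Spearman-Brown) = 2(0.73)/(1+0.73) ≈ 0.8439
The standard error of measurement is 9.0000×√(1 − 0.8439) ≈ 9.0000×0.3951 ≈ 3.5555.
Standard error of the difference = 3.5555·√2 ≈ 5.0282
z = |37 − 40| / 5.0282 = 3 / 5.0282 ≈ 0.5966

0.60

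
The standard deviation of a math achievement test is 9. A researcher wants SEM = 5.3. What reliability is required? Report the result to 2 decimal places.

0.65

r = 1 − (SEM / SD)² = 1 − (5.30000 / 9)² ≈ 1 − 0.34679 ≈ 0.65321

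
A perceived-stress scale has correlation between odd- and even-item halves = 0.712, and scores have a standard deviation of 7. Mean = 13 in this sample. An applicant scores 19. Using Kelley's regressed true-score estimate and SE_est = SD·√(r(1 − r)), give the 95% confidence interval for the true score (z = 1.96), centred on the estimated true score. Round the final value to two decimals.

[12.86, 23.12]

Spearman-Brown: r = 2(0.712) / (1 + 0.712) = 1.42400 / 1.71200 ≃ 0.83178
T̂ = r·X + (1 − r)·M = 0.83178×19 + 0.16822×13 ≃ 15.80374 + 2.18692 ≃ 17.99065
SE_est = SD × √(r(1 − r)) = 7.00000 × √0.13992 ≃ 7.00000 × 0.37407 ≃ 2.61846
CI = 17.99065 ± 1.96 × 2.61846 → [12.85848, 23.12283]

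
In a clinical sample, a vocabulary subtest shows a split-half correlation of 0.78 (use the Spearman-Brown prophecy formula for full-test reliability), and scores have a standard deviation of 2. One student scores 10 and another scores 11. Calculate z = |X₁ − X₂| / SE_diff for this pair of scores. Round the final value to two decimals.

r_full = 2·0.78 / (1 + 0.78) ≈ 0.876
SEM = 2.000 · √(1 − 0.876) = 2.000 · √0.124 ≈ 2.000 · 0.352 ≈ 0.703
SE_diff = SEM · √2 ≈ 0.703 · 1.414 ≈ 0.994
z = |10 − 11| / 0.994 = 1 / 0.994 ≈ 1.006

1.01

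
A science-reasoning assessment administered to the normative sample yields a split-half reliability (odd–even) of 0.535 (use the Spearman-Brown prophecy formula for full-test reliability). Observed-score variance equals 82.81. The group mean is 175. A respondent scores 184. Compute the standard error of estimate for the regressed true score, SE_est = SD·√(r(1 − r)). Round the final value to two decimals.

SD = √82.81 ≈ 9.100
Spearman-Brown: r = 2(0.535) / (1 + 0.535) = 1.070 / 1.535 ≈ 0.697
SE_est = SD × √(r(1 − r)) = 9.100 × √0.211 ≈ 9.100 × 0.460 ≈ 4.182

4.18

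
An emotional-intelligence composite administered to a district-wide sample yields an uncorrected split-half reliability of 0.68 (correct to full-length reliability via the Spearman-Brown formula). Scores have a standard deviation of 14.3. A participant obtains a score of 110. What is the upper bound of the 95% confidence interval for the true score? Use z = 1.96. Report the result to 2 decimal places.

122.23

r_full = 2·0.68 / (1 + 0.68) ≈ 0.8095
The standard error of measurement is 14.3000·√(1 − 0.8095) ≈ 14.3000·0.4364 ≈ 6.2410.
1.96 · SEM ≈ 12.2324
Upper limit = 110 + 12.2324 ≈ 122.2324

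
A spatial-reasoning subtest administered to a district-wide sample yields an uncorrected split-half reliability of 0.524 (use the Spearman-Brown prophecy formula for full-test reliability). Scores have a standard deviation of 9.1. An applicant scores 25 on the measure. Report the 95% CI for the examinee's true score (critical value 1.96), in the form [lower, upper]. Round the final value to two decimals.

Spearman-Brown: r = 2(0.524) / (1 + 0.524) = 1.048 / 1.524 ≈ 0.688
SEM = 9.100 * √(1 − 0.688) = 9.100 * √0.312 ≈ 9.100 * 0.559 ≈ 5.086
Margin = 1.96 * 5.086 ≈ 9.968
CI = 25 ± 9.968 → [15.032, 34.968]

[15.03, 34.97]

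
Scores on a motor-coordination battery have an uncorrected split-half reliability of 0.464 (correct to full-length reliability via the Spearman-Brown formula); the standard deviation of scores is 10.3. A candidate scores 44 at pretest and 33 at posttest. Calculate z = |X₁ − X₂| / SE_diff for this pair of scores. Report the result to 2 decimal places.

1.25

Spearman-Brown: r = 2(0.464) / (1 + 0.464) = 0.9280 / 1.4640 ≃ 0.6339
SEM = 10.3000*√(1 − 0.6339) ≃ 6.2323
SE_diff = SEM * √2 ≃ 6.2323 * 1.4142 ≃ 8.8138
z = |44 − 33| / 8.8138 = 11 / 8.8138 ≃ 1.2480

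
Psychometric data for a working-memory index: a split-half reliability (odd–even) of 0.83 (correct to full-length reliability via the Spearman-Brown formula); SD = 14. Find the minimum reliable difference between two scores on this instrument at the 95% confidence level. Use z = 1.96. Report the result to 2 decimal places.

Spearman-Brown: r = 2(0.83) / (1 + 0.83) = 1.660 / 1.830 ≃ 0.907
SEM = 14.000 * √(1 − 0.907) = 14.000 * √0.093 ≃ 14.000 * 0.305 ≃ 4.267
SE_diff = √2 * SEM ≃ 6.035
Minimum reliable difference = 1.96 * SE_diff ≃ 1.96 * 6.035 ≃ 11.828

11.83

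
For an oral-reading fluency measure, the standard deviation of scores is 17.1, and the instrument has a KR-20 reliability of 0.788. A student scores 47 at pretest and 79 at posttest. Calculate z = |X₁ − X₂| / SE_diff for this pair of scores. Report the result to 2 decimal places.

The standard error of measurement is 17.100*√(1 − 0.788) ≃ 17.100*0.460 ≃ 7.873.
Standard error of the difference = 7.873·√2 ≃ 11.135
z = |47 − 79| / 11.135 = 32 / 11.135 ≃ 2.874

2.87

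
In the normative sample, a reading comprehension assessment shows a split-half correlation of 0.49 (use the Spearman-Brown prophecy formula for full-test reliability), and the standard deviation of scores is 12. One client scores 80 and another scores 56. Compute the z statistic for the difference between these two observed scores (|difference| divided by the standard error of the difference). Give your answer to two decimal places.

2.42

r_full = 2·0.49 / (1 + 0.49) ≃ 0.6577
SEM = 12.0000 × √(1 − 0.6577) = 12.0000 × √0.3423 ≃ 12.0000 × 0.5850 ≃ 7.0206
Standard error of the difference = 7.0206·√2 ≃ 9.9286
z = |80 − 56| / 9.9286 = 24 / 9.9286 ≃ 2.4173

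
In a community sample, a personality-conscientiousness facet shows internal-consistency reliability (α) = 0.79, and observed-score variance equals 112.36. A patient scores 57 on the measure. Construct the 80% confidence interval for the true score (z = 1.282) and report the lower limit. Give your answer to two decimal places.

50.77

SD = √112.36 ≈ 10.6000
SEM = 10.6000 × √(1 − 0.7900) = 10.6000 × √0.2100 ≈ 10.6000 × 0.4583 ≈ 4.8575
1.282 × SEM ≈ 6.2274
Lower bound: 57 − 6.2274 = 50.7726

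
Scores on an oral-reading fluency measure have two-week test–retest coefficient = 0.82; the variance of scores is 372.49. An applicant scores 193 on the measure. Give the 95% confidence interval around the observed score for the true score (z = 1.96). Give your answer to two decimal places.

σ = 372.49^(1/2) = 19.3000
The standard error of measurement is 19.3000*√(1 − 0.8200) ≈ 19.3000*0.4243 ≈ 8.1883.
Margin = 1.96 * 8.1883 ≈ 16.0491
Interval: (176.9509, 209.0491)

[176.95, 209.05]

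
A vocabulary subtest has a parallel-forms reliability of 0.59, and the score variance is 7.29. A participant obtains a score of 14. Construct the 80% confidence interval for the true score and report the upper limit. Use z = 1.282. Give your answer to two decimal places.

16.22

σ = 7.29^(1/2) = 2.700
SEM = 2.700 · √(1 − 0.590) = 2.700 · √0.410 ≃ 2.700 · 0.640 ≃ 1.729
1.282 · SEM ≃ 2.216
Upper limit = 14 + 2.216 ≃ 16.216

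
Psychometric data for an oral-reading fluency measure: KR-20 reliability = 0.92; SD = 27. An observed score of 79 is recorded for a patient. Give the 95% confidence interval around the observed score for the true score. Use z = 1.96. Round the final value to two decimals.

SEM = 27.0000 · √(1 − 0.9200) = 27.0000 · √0.0800 ≈ 27.0000 · 0.2828 ≈ 7.6368
1.96 · SEM ≈ 14.9680
CI = 79 ± 14.9680 → [64.0320, 93.9680]

[64.03, 93.97]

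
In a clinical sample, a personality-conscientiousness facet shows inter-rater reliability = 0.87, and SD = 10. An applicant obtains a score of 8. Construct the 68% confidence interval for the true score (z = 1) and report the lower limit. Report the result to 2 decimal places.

SEM = 10.00000 × √(1 − 0.87000) = 10.00000 × √0.13000 ≈ 10.00000 × 0.36056 ≈ 3.60555
1 × SEM ≈ 3.60555
Lower limit = 8 − 3.60555 ≈ 4.39445

4.39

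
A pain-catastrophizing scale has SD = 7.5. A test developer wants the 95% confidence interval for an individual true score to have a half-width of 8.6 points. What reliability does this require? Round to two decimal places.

0.66

Required SEM = 8.6 / 1.96 ≈ 4.388
r = 1 − (4.388/7.5)² ≈ 1 − 0.342 ≈ 0.658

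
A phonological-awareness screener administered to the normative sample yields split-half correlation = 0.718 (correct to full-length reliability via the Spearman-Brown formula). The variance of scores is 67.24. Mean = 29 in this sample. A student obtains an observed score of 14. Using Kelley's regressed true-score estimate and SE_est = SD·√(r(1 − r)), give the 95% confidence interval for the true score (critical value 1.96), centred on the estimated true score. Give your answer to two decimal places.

[10.51, 22.42]

SD = √67.24 = 8.200
Spearman-Brown: r = 2(0.718) / (1 + 0.718) = 1.436 / 1.718 ≈ 0.836
Estimated true score = 0.836·14 + (1 − 0.836)·29 ≈ 16.462
SE_est = 8.200·√[r(1 − r)] ≈ 3.037
CI = 16.462 ± 1.96 · 3.037 → [10.509, 22.415]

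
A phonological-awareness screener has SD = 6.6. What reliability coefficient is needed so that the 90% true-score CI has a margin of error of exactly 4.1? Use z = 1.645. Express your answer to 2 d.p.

Required SEM = 4.1 / 1.645 ≃ 2.492
Required reliability = 1 − (SEM/SD)² = 1 − 0.143 ≃ 0.857

0.86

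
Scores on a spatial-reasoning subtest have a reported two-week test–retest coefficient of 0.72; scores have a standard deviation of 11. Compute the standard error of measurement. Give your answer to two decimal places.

5.82

SEM = 11.0000 × √(1 − 0.7200) = 11.0000 × √0.2800 ≈ 11.0000 × 0.5292 ≈ 5.8207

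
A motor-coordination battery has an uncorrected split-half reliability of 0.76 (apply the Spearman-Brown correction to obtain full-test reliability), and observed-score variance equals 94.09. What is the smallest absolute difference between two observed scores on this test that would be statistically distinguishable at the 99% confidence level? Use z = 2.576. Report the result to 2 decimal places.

13.05

σ = 94.09^(1/2) = 9.700
Spearman-Brown: r = 2(0.76) / (1 + 0.76) = 1.520 / 1.760 ≃ 0.864
SEM = 9.700 × √(1 − 0.864) = 9.700 × √0.136 ≃ 9.700 × 0.369 ≃ 3.582
Standard error of the difference = 3.582·√2 ≃ 5.066
Minimum reliable difference = 2.576 × SE_diff ≃ 2.576 × 5.066 ≃ 13.049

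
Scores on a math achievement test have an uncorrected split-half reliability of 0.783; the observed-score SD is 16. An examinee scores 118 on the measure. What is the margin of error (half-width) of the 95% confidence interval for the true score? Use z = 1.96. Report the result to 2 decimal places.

Spearman-Brown: r = 2(0.783) / (1 + 0.783) = 1.5660 / 1.7830 ≈ 0.8783
The standard error of measurement is 16.0000×√(1 − 0.8783) ≈ 16.0000×0.3489 ≈ 5.5818.
Margin = 1.96 × 5.5818 ≈ 10.9403

10.94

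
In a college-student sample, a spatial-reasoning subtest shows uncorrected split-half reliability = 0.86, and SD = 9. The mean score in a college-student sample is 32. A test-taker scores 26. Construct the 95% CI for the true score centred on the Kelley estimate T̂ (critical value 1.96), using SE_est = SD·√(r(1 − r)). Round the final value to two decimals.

[21.80, 31.11]

r_full = 2·0.86 / (1 + 0.86) ≈ 0.925
T̂ = r·X + (1 − r)·M = 0.925×26 + 0.075×32 ≈ 24.043 + 2.409 ≈ 26.452
SE_est = 9.000×√(0.925×0.075) ≈ 2.374
CI = 26.452 ± 1.96 × 2.374 → [21.798, 31.105]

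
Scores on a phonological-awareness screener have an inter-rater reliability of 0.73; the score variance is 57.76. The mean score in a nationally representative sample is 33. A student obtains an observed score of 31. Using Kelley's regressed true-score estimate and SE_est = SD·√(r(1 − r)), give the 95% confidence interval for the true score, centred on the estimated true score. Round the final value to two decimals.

SD = √57.76 = 7.6000
T̂ = 0.7300(31) + 0.2700(33) ≈ 31.5400
SE_est = SD * √(r(1 − r)) = 7.6000 * √0.1971 ≈ 7.6000 * 0.4440 ≈ 3.3741
95% CI: 31.5400 ± 6.6132 ≈ (24.9268, 38.1532)

[24.93, 38.15]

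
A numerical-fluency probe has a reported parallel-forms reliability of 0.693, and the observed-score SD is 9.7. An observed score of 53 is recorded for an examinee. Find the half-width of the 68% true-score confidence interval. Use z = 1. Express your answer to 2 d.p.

The standard error of measurement is 9.70000×√(1 − 0.69300) ≈ 9.70000×0.55408 ≈ 5.37454.
1 × SEM ≈ 5.37454

5.37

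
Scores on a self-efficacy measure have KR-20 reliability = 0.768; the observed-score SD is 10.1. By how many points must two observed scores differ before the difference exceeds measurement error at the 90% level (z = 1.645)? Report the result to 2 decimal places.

11.32

SEM = 10.100 * √(1 − 0.768) = 10.100 * √0.232 ≈ 10.100 * 0.482 ≈ 4.865
SE_diff = √2 * SEM ≈ 6.880
Smallest detectable difference = 1.645*6.880 ≈ 11.317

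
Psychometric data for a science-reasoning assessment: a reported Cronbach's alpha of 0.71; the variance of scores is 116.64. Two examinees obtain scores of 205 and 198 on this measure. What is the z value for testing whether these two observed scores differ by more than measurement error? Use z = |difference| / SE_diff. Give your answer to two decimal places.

SD = √116.64 = 10.800
SEM = 10.800·√(1 − 0.710) ≈ 5.816
SE_diff = √2 · SEM ≈ 8.225
z = 7 / 8.225 ≈ 0.851

0.85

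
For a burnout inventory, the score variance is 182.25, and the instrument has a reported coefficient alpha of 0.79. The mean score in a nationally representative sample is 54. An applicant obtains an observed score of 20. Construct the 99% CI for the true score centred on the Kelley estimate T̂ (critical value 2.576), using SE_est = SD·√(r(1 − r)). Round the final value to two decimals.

SD = √182.25 ≈ 13.50000
T̂ = r·X + (1 − r)·M = 0.79000×20 + 0.21000×54 = 15.80000 + 11.34000 ≈ 27.14000
SE_est = SD × √(r(1 − r)) = 13.50000 × √0.16590 ≈ 13.50000 × 0.40731 ≈ 5.49866
99% CI: 27.14000 ± 14.16455 ≈ (12.97545, 41.30455)

[12.98, 41.30]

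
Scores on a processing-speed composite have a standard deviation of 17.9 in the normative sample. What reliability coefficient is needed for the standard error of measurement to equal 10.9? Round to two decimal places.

Required reliability = 1 − (SEM/SD)² = 1 − 0.3708 ≃ 0.6292

0.63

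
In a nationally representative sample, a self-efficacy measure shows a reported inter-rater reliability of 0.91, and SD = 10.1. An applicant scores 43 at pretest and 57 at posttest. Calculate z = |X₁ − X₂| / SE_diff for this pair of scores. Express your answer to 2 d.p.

3.27

SEM = 10.100*√(1 − 0.910) ≈ 3.030
SE_diff = SEM * √2 ≈ 3.030 * 1.414 ≈ 4.285
z = |43 − 57| / 4.285 = 14 / 4.285 ≈ 3.267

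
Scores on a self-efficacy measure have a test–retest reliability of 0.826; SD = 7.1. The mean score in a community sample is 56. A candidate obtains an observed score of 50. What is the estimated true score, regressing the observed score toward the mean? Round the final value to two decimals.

51.04

T̂ = r·X + (1 − r)·M = 0.8260*50 + 0.1740*56 = 41.3000 + 9.7440 ≈ 51.0440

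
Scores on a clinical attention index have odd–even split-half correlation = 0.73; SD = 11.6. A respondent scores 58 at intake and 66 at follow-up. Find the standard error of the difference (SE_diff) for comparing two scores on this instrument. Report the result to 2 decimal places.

Full-length reliability (Spearman-Brown) = 2(0.73)/(1+0.73) ≈ 0.844
SEM = 11.600 * √(1 − 0.844) = 11.600 * √0.156 ≈ 11.600 * 0.395 ≈ 4.583
SE_diff = SEM * √2 ≈ 4.583 * 1.414 ≈ 6.481

6.48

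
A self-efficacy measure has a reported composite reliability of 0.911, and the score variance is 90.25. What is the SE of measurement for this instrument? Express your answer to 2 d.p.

2.83

σ = 90.25^(1/2) = 9.5000
SEM = 9.5000 × √(1 − 0.9110) = 9.5000 × √0.0890 ≃ 9.5000 × 0.2983 ≃ 2.8341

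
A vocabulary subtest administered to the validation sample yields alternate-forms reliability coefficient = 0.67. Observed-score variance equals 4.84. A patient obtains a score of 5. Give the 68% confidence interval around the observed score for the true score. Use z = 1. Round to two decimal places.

SD = √4.84 = 2.2000
The standard error of measurement is 2.2000·√(1 − 0.6700) ≈ 2.2000·0.5745 ≈ 1.2638.
1 · SEM ≈ 1.2638
Interval: (3.7362, 6.2638)

[3.74, 6.26]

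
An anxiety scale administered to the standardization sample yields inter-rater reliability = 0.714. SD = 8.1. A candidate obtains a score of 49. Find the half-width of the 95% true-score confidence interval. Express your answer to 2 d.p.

The standard error of measurement is 8.1000×√(1 − 0.7140) ≈ 8.1000×0.5348 ≈ 4.3318.
Half-width = 1.96×4.3318 ≈ 8.4903

8.49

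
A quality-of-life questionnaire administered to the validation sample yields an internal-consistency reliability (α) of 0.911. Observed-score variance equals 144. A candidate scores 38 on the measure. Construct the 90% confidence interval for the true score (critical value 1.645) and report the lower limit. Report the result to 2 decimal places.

32.11

SD = √144 = 12.000
The standard error of measurement is 12.000*√(1 − 0.911) ≈ 12.000*0.298 ≈ 3.580.
Half-width = 1.645*3.580 ≈ 5.889
Lower bound: 38 − 5.889 = 32.111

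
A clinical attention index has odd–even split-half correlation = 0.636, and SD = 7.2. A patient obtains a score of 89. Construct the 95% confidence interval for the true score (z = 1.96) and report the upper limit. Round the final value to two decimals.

95.66

r_full = 2·0.636 / (1 + 0.636) ≈ 0.77751
SEM = 7.20000 × √(1 − 0.77751) = 7.20000 × √0.22249 ≈ 7.20000 × 0.47169 ≈ 3.39619
1.96 × SEM ≈ 6.65653
Upper limit = 89 + 6.65653 ≈ 95.65653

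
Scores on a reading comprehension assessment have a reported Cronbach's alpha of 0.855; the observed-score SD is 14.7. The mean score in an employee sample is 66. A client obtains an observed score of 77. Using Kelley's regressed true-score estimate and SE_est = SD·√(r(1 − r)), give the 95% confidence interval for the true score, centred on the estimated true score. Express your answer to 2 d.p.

[65.26, 85.55]

T̂ = 0.8550(77) + 0.1450(66) ≈ 75.4050
SE_est = SD * √(r(1 − r)) = 14.7000 * √0.1240 ≈ 14.7000 * 0.3521 ≈ 5.1759
CI = 75.4050 ± 1.96 * 5.1759 → [65.2603, 85.5497]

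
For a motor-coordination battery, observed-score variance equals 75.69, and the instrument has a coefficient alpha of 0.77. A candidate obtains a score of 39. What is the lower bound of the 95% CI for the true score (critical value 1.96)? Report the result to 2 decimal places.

30.82

SD = √75.69 ≈ 8.700
SEM = 8.700 * √(1 − 0.770) = 8.700 * √0.230 ≈ 8.700 * 0.480 ≈ 4.172
Half-width = 1.96*4.172 ≈ 8.178
Lower bound: 39 − 8.178 = 30.822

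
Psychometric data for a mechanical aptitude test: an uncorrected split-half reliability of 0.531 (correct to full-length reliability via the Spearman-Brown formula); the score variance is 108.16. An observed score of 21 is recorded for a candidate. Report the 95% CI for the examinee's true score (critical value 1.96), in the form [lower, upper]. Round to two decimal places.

[9.72, 32.28]

SD = √108.16 = 10.40000
r_full = 2·0.531 / (1 + 0.531) ≈ 0.69366
SEM = 10.40000 · √(1 − 0.69366) = 10.40000 · √0.30634 ≈ 10.40000 · 0.55348 ≈ 5.75615
1.96 · SEM ≈ 11.28206
Interval: (9.71794, 32.28206)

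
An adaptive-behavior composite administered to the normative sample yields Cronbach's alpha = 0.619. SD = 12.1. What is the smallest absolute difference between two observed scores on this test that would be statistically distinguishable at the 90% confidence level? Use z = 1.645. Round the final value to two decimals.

17.38

SEM = 12.100*√(1 − 0.619) ≈ 7.469
Standard error of the difference = 7.469·√2 ≈ 10.562
Minimum reliable difference = 1.645 * SE_diff ≈ 1.645 * 10.562 ≈ 17.375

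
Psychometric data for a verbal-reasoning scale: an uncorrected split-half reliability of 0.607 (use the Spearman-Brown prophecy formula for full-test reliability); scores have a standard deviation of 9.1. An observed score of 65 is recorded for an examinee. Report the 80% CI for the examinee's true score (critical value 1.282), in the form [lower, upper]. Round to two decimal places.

Spearman-Brown: r = 2(0.607) / (1 + 0.607) = 1.21400 / 1.60700 ≈ 0.75544
The standard error of measurement is 9.10000×√(1 − 0.75544) ≈ 9.10000×0.49453 ≈ 4.50018.
Half-width = 1.282×4.50018 ≈ 5.76923
Interval: (59.23077, 70.76923)

[59.23, 70.77]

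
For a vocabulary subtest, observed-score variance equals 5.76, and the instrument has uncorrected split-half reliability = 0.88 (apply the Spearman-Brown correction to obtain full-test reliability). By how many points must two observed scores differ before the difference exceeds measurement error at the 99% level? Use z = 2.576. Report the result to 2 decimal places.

SD = √5.76 = 2.4000
Full-length reliability (Spearman-Brown) = 2(0.88)/(1+0.88) ≈ 0.9362
SEM = 2.4000*√(1 − 0.9362) ≈ 0.6063
Standard error of the difference = 0.6063·√2 ≈ 0.8575
Minimum reliable difference = 2.576 * SE_diff ≈ 2.576 * 0.8575 ≈ 2.2089

2.21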